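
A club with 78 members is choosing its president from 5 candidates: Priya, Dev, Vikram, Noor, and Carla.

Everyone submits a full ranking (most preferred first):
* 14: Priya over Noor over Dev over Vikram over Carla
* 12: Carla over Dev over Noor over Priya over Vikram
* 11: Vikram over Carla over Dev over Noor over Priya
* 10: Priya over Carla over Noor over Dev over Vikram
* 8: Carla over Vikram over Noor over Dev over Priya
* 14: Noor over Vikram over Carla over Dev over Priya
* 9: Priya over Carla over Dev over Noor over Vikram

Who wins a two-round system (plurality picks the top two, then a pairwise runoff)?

Round 1 first-place votes: Priya 33, Dev 0, Vikram 11, Noor 14, Carla 20. Priya and Carla advance.
Runoff: Priya is ranked above Carla on 33 ballots, Carla above Priya on 45.

Carla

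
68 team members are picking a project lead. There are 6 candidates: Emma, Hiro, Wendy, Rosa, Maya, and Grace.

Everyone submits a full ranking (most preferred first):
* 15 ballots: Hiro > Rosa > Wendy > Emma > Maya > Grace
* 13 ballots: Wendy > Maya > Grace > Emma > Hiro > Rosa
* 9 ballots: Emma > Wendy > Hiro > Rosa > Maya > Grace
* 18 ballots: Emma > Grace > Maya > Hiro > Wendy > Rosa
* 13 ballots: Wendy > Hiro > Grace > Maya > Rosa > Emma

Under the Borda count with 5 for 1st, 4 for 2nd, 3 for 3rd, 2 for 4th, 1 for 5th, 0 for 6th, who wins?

Wendy

Emma: 15×2 + 13×2 + 9×5 + 18×5 + 13×0 = 191
Hiro: 15×5 + 13×1 + 9×3 + 18×2 + 13×4 = 203
Wendy: 15×3 + 13×5 + 9×4 + 18×1 + 13×5 = 229
Rosa: 15×4 + 13×0 + 9×2 + 18×0 + 13×1 = 91
Maya: 15×1 + 13×4 + 9×1 + 18×3 + 13×2 = 156
Grace: 15×0 + 13×3 + 9×0 + 18×4 + 13×3 = 150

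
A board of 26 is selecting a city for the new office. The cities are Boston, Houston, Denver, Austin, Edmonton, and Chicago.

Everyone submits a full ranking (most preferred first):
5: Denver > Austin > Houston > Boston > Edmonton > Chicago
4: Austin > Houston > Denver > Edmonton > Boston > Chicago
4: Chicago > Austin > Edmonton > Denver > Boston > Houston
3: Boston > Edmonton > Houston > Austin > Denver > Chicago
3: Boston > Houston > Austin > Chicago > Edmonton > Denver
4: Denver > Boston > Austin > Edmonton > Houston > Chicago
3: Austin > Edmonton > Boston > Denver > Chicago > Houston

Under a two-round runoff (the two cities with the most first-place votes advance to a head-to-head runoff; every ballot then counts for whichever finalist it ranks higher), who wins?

Austin

Round 1 first-place votes: Boston 6, Houston 0, Denver 9, Austin 7, Edmonton 0, Chicago 4. Denver and Austin advance.
Runoff: Denver is ranked above Austin on 9 ballots, Austin above Denver on 17.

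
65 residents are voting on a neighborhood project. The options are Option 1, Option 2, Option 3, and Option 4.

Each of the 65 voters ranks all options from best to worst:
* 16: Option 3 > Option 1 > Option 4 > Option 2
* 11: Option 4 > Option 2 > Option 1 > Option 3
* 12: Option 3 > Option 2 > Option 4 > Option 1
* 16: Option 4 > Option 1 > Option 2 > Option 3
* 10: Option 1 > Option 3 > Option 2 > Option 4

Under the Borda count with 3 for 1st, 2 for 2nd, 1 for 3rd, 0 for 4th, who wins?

Option 4

Option 1: 16×2 + 11×1 + 12×0 + 16×2 + 10×3 = 105
Option 2: 16×0 + 11×2 + 12×2 + 16×1 + 10×1 = 72
Option 3: 16×3 + 11×0 + 12×3 + 16×0 + 10×2 = 104
Option 4: 16×1 + 11×3 + 12×1 + 16×3 + 10×0 = 109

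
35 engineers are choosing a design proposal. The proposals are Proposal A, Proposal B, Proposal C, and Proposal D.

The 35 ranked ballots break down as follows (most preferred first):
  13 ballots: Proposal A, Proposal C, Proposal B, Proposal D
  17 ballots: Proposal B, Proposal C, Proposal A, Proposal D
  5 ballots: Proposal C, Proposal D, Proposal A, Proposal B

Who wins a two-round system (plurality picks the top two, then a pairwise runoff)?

Round 1 first-place votes: Proposal A 13, Proposal B 17, Proposal C 5, Proposal D 0. Proposal B and Proposal A advance.
Runoff: Proposal B is ranked above Proposal A on 17 ballots, Proposal A above Proposal B on 18.

Proposal A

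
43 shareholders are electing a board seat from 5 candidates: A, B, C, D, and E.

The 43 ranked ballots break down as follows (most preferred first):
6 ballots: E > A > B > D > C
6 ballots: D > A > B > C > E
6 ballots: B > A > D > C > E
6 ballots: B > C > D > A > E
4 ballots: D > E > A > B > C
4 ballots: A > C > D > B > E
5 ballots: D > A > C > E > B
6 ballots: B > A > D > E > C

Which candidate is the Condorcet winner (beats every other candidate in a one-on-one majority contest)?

A vs B: 25–18
A vs C: 37–6
A vs D: 22–21
A vs E: 33–10
A beats every other candidate.

A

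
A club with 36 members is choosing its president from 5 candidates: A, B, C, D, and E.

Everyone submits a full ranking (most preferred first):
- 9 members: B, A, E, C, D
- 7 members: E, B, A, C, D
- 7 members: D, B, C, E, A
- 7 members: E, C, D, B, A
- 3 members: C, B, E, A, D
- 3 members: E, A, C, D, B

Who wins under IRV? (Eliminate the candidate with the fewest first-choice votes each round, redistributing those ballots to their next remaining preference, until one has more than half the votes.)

B

Round 1: A 0, B 9, C 3, D 7, E 17. A eliminated.
Round 2: B 9, C 3, D 7, E 17. C eliminated.
Round 3: B 12, D 7, E 17. D eliminated.
Round 4: B 19, E 17. B has a majority (≥19).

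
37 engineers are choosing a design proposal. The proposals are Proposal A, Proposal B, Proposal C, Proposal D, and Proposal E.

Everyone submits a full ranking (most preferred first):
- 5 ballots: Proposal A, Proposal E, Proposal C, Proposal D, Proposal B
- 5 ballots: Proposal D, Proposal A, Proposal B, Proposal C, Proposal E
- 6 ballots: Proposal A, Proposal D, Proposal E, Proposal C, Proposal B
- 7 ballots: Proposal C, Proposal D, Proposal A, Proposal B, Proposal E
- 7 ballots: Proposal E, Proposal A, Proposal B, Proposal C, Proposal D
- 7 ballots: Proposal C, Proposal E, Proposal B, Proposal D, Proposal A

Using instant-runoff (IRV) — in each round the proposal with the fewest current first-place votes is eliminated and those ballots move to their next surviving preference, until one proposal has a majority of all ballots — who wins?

Round 1: Proposal A 11, Proposal B 0, Proposal C 14, Proposal D 5, Proposal E 7. Proposal B eliminated.
Round 2: Proposal A 11, Proposal C 14, Proposal D 5, Proposal E 7. Proposal D eliminated.
Round 3: Proposal A 16, Proposal C 14, Proposal E 7. Proposal E eliminated.
Round 4: Proposal A 23, Proposal C 14. Proposal A has a majority (≥19).

Proposal A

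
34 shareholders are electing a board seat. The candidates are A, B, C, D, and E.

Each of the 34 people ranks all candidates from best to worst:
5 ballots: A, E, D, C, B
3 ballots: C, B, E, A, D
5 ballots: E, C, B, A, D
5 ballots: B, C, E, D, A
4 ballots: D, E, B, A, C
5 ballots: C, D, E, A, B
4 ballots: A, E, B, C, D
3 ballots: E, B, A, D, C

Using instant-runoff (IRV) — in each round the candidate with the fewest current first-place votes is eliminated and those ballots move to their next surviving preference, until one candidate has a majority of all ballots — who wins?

E

Round 1: A 9, B 5, C 8, D 4, E 8. D eliminated.
Round 2: A 9, B 5, C 8, E 12. B eliminated.
Round 3: A 9, C 13, E 12. A eliminated.
Round 4: C 13, E 21. E has a majority (≥18).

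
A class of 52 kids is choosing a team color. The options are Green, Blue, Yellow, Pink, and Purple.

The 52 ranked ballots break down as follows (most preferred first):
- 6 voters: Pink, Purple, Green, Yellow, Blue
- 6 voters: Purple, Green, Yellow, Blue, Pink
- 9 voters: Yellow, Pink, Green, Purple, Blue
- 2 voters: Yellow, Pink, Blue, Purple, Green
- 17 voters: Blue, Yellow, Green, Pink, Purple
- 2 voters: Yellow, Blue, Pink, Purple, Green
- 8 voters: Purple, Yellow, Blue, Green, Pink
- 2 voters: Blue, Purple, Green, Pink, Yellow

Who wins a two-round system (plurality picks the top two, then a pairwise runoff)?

Round 1 first-place votes: Green 0, Blue 19, Yellow 13, Pink 6, Purple 14. Blue and Purple advance.
Runoff: Blue is ranked above Purple on 23 ballots, Purple above Blue on 29.

Purple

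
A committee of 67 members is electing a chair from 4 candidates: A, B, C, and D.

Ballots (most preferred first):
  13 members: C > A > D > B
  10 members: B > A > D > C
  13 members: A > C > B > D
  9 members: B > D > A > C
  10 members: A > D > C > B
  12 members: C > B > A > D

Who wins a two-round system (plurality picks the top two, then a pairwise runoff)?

A

Round 1 first-place votes: A 23, B 19, C 25, D 0. C and A advance.
Runoff: C is ranked above A on 25 ballots, A above C on 42.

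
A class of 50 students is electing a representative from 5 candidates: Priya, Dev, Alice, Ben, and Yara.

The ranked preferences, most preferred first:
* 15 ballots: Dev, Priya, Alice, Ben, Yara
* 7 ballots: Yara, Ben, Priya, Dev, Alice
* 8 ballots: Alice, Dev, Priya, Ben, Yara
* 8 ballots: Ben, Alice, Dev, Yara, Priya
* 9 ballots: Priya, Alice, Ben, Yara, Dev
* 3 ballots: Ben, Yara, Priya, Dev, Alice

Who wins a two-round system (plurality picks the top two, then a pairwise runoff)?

Ben

Round 1 first-place votes: Priya 9, Dev 15, Alice 8, Ben 11, Yara 7. Dev and Ben advance.
Runoff: Dev is ranked above Ben on 23 ballots, Ben above Dev on 27.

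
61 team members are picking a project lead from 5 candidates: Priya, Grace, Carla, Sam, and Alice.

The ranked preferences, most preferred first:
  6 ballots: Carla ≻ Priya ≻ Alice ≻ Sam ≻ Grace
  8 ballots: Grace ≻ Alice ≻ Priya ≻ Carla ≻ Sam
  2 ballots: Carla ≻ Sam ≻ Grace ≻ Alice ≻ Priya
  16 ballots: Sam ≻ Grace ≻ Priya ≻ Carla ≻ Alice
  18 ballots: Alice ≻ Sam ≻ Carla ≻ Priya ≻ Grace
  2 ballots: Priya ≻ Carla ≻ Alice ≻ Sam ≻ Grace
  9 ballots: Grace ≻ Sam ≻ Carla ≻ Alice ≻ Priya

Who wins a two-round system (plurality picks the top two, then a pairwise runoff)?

Grace

Round 1 first-place votes: Priya 2, Grace 17, Carla 8, Sam 16, Alice 18. Alice and Grace advance.
Runoff: Alice is ranked above Grace on 26 ballots, Grace above Alice on 35.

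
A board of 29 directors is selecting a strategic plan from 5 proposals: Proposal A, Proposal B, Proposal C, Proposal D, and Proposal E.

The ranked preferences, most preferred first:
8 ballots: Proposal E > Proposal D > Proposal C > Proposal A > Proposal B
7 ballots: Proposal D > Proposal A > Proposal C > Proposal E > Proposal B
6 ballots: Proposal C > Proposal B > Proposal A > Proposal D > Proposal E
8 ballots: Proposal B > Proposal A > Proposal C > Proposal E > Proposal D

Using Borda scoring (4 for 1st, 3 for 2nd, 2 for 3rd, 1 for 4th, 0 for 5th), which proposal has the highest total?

Proposal C

Proposal A: 8×1 + 7×3 + 6×2 + 8×3 = 65
Proposal B: 8×0 + 7×0 + 6×3 + 8×4 = 50
Proposal C: 8×2 + 7×2 + 6×4 + 8×2 = 70
Proposal D: 8×3 + 7×4 + 6×1 + 8×0 = 58
Proposal E: 8×4 + 7×1 + 6×0 + 8×1 = 47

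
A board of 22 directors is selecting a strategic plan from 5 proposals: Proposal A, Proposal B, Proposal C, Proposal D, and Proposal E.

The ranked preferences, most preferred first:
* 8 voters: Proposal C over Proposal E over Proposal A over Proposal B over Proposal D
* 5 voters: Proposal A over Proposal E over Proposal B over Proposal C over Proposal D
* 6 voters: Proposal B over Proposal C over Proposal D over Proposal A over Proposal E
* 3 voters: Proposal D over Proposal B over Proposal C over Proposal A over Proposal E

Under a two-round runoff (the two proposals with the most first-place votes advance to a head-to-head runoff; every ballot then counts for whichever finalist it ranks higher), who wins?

Round 1 first-place votes: Proposal A 5, Proposal B 6, Proposal C 8, Proposal D 3, Proposal E 0. Proposal C and Proposal B advance.
Runoff: Proposal C is ranked above Proposal B on 8 ballots, Proposal B above Proposal C on 14.

Proposal B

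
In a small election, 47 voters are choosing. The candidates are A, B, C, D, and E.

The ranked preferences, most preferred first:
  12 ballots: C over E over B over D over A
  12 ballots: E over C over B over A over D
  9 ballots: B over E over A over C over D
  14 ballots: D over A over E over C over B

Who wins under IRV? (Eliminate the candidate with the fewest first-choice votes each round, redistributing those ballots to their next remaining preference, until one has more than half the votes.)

E

Round 1: A 0, B 9, C 12, D 14, E 12. A eliminated.
Round 2: B 9, C 12, D 14, E 12. B eliminated.
Round 3: C 12, D 14, E 21. C eliminated.
Round 4: D 14, E 33. E has a majority (≥24).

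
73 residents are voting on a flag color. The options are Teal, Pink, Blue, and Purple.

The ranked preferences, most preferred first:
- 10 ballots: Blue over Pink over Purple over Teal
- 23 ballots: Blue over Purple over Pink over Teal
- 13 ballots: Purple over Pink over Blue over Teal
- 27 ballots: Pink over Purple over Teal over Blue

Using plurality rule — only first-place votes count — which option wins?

Blue

First-place votes: Teal 0, Pink 27, Blue 33, Purple 13.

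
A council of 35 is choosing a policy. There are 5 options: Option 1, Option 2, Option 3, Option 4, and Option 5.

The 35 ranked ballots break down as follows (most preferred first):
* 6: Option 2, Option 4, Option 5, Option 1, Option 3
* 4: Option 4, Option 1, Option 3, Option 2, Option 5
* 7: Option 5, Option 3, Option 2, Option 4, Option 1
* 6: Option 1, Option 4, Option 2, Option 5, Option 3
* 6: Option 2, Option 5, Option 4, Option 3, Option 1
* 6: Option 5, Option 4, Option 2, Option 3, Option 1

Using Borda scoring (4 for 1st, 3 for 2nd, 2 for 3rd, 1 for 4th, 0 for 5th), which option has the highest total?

Option 1: 6×1 + 4×3 + 7×0 + 6×4 + 6×0 + 6×0 = 42
Option 2: 6×4 + 4×1 + 7×2 + 6×2 + 6×4 + 6×2 = 90
Option 3: 6×0 + 4×2 + 7×3 + 6×0 + 6×1 + 6×1 = 41
Option 4: 6×3 + 4×4 + 7×1 + 6×3 + 6×2 + 6×3 = 89
Option 5: 6×2 + 4×0 + 7×4 + 6×1 + 6×3 + 6×4 = 88

Option 2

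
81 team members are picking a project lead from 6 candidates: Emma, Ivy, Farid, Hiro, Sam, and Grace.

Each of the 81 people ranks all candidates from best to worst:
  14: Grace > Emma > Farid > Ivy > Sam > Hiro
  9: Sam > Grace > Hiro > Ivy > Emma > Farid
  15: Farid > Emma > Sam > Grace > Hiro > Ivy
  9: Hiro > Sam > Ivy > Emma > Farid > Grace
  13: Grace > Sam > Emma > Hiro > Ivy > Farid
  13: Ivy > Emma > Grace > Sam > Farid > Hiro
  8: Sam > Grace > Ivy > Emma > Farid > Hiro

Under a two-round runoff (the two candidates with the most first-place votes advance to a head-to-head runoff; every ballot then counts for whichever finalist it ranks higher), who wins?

Sam

Round 1 first-place votes: Emma 0, Ivy 13, Farid 15, Hiro 9, Sam 17, Grace 27. Grace and Sam advance.
Runoff: Grace is ranked above Sam on 40 ballots, Sam above Grace on 41.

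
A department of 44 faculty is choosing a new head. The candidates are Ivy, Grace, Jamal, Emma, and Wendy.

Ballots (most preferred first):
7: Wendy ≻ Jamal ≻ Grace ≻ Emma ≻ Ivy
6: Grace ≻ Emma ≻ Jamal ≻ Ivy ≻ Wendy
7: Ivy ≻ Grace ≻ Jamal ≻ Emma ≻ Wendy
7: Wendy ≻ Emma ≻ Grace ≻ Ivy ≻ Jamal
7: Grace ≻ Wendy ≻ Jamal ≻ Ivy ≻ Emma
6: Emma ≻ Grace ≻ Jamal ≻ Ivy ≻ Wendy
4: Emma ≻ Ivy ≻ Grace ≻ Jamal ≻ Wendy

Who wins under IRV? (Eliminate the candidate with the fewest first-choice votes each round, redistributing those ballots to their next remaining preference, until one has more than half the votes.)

Round 1: Ivy 7, Grace 13, Jamal 0, Emma 10, Wendy 14. Jamal eliminated.
Round 2: Ivy 7, Grace 13, Emma 10, Wendy 14. Ivy eliminated.
Round 3: Grace 20, Emma 10, Wendy 14. Emma eliminated.
Round 4: Grace 30, Wendy 14. Grace has a majority (≥23).

Grace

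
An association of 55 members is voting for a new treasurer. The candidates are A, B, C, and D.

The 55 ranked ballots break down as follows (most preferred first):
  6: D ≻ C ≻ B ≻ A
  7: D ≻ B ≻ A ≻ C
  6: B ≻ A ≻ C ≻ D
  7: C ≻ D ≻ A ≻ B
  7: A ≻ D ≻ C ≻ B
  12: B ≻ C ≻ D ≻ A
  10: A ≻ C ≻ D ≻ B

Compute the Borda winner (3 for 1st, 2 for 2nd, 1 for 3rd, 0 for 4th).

C

A: 6×0 + 7×1 + 6×2 + 7×1 + 7×3 + 12×0 + 10×3 = 77
B: 6×1 + 7×2 + 6×3 + 7×0 + 7×0 + 12×3 + 10×0 = 74
C: 6×2 + 7×0 + 6×1 + 7×3 + 7×1 + 12×2 + 10×2 = 90
D: 6×3 + 7×3 + 6×0 + 7×2 + 7×2 + 12×1 + 10×1 = 89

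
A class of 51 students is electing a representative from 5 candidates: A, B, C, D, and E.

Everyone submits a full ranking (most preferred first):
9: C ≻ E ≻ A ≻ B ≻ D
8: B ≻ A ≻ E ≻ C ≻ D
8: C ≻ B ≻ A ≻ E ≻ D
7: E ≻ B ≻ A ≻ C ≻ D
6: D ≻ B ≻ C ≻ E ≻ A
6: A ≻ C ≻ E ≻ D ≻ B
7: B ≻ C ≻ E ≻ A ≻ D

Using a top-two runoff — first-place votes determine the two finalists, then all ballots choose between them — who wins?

Round 1 first-place votes: A 6, B 15, C 17, D 6, E 7. C and B advance.
Runoff: C is ranked above B on 23 ballots, B above C on 28.

B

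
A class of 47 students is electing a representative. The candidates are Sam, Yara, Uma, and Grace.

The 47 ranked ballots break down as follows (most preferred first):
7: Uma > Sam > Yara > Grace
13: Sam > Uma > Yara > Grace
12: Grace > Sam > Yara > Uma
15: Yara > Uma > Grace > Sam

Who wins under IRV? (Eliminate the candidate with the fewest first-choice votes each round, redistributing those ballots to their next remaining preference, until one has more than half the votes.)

Sam

Round 1: Sam 13, Yara 15, Uma 7, Grace 12. Uma eliminated.
Round 2: Sam 20, Yara 15, Grace 12. Grace eliminated.
Round 3: Sam 32, Yara 15. Sam has a majority (≥24).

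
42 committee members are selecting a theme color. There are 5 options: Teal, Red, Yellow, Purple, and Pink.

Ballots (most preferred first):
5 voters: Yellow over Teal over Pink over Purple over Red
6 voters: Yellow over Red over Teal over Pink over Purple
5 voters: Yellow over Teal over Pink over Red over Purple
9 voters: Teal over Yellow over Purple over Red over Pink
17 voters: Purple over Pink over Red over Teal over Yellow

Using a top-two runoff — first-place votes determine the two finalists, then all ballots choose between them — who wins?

Round 1 first-place votes: Teal 9, Red 0, Yellow 16, Purple 17, Pink 0. Purple and Yellow advance.
Runoff: Purple is ranked above Yellow on 17 ballots, Yellow above Purple on 25.

Yellow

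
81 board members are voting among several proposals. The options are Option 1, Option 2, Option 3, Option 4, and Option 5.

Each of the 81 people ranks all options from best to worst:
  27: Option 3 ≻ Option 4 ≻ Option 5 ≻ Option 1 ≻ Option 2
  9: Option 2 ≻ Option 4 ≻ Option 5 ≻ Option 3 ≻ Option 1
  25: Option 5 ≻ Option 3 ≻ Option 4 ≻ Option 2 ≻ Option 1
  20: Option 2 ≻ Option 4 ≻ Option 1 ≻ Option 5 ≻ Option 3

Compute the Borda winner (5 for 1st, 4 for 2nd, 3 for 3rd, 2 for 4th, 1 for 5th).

Option 4

Option 1: 27×2 + 9×1 + 25×1 + 20×3 = 148
Option 2: 27×1 + 9×5 + 25×2 + 20×5 = 222
Option 3: 27×5 + 9×2 + 25×4 + 20×1 = 273
Option 4: 27×4 + 9×4 + 25×3 + 20×4 = 299
Option 5: 27×3 + 9×3 + 25×5 + 20×2 = 273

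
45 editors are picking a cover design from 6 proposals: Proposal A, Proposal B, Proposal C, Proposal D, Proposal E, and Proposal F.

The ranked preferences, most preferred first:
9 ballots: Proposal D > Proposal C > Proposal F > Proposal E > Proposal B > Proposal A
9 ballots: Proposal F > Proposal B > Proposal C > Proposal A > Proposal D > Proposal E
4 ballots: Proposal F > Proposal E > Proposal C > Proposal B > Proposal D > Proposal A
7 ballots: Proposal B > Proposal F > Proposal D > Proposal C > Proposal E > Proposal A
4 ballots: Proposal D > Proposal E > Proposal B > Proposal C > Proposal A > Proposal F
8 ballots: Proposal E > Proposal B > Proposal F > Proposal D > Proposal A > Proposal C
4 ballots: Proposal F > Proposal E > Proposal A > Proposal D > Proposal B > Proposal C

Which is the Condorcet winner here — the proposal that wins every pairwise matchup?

Proposal F

Proposal F vs Proposal A: 41–4
Proposal F vs Proposal B: 26–19
Proposal F vs Proposal C: 32–13
Proposal F vs Proposal D: 32–13
Proposal F vs Proposal E: 33–12
Proposal F beats every other proposal.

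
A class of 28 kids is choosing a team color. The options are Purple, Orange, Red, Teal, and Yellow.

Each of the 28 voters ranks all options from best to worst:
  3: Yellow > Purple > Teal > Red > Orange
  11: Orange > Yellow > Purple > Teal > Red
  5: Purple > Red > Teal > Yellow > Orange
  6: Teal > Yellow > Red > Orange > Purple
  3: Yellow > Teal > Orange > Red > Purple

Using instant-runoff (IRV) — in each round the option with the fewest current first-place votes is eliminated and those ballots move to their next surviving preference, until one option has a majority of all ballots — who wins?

Teal

Round 1: Purple 5, Orange 11, Red 0, Teal 6, Yellow 6. Red eliminated.
Round 2: Purple 5, Orange 11, Teal 6, Yellow 6. Purple eliminated.
Round 3: Orange 11, Teal 11, Yellow 6. Yellow eliminated.
Round 4: Orange 11, Teal 17. Teal has a majority (≥15).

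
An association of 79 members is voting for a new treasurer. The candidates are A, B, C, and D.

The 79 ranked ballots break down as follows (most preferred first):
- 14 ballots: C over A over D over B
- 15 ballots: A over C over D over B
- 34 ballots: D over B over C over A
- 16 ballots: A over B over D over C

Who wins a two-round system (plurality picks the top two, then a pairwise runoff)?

A

Round 1 first-place votes: A 31, B 0, C 14, D 34. D and A advance.
Runoff: D is ranked above A on 34 ballots, A above D on 45.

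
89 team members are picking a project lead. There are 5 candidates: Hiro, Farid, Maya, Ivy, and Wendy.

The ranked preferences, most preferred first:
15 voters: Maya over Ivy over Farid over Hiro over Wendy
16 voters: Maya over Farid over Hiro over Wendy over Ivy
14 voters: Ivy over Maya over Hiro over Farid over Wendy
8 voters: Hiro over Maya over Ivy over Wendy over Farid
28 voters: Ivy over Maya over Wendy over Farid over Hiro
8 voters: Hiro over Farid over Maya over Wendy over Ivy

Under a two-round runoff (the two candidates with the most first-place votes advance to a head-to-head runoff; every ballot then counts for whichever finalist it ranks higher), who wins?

Maya

Round 1 first-place votes: Hiro 16, Farid 0, Maya 31, Ivy 42, Wendy 0. Ivy and Maya advance.
Runoff: Ivy is ranked above Maya on 42 ballots, Maya above Ivy on 47.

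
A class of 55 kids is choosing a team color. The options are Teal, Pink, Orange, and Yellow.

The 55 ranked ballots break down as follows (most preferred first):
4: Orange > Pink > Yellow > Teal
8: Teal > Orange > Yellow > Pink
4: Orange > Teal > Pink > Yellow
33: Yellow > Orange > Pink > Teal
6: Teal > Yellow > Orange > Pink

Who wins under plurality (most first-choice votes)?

Yellow

First-place votes: Teal 14, Pink 0, Orange 8, Yellow 33.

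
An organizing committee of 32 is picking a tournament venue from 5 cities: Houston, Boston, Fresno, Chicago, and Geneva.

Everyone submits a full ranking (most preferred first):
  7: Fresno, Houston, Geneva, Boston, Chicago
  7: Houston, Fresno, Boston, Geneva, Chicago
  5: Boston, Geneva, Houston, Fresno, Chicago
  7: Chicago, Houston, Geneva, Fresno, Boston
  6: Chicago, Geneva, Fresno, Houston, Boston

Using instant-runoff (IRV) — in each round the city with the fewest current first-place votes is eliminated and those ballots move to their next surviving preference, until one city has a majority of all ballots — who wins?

Houston

Round 1: Houston 7, Boston 5, Fresno 7, Chicago 13, Geneva 0. Geneva eliminated.
Round 2: Houston 7, Boston 5, Fresno 7, Chicago 13. Boston eliminated.
Round 3: Houston 12, Fresno 7, Chicago 13. Fresno eliminated.
Round 4: Houston 19, Chicago 13. Houston has a majority (≥17).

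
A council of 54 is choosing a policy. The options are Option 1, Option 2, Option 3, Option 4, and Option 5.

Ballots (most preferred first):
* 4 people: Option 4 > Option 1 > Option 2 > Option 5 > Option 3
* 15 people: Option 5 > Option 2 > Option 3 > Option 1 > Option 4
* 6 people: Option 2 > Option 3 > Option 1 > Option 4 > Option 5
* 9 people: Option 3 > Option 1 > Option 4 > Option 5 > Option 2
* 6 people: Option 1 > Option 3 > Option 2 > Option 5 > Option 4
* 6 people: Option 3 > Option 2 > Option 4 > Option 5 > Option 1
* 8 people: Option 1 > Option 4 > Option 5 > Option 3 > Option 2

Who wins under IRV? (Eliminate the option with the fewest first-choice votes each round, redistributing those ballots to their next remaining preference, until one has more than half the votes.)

Round 1: Option 1 14, Option 2 6, Option 3 15, Option 4 4, Option 5 15. Option 4 eliminated.
Round 2: Option 1 18, Option 2 6, Option 3 15, Option 5 15. Option 2 eliminated.
Round 3: Option 1 18, Option 3 21, Option 5 15. Option 5 eliminated.
Round 4: Option 1 18, Option 3 36. Option 3 has a majority (≥28).

Option 3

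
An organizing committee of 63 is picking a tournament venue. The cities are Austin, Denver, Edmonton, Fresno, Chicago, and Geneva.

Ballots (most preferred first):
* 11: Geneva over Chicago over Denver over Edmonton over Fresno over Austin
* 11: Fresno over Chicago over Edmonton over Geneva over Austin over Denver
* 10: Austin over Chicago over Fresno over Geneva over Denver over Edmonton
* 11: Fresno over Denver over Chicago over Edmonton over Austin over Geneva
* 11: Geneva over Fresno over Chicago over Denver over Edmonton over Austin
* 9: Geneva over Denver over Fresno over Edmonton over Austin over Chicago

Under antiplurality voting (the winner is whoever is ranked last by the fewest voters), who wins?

Last-place votes: Austin 22, Denver 11, Edmonton 10, Fresno 0, Chicago 9, Geneva 11.

Fresno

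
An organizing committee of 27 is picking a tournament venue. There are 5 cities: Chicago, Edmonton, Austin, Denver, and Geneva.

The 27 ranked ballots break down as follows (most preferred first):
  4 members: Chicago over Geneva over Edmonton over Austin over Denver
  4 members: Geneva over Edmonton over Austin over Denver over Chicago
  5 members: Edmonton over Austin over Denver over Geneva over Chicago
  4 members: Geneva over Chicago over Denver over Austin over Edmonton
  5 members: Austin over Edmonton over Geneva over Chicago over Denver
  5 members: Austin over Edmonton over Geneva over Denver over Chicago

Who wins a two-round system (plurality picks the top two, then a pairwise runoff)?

Austin

Round 1 first-place votes: Chicago 4, Edmonton 5, Austin 10, Denver 0, Geneva 8. Austin and Geneva advance.
Runoff: Austin is ranked above Geneva on 15 ballots, Geneva above Austin on 12.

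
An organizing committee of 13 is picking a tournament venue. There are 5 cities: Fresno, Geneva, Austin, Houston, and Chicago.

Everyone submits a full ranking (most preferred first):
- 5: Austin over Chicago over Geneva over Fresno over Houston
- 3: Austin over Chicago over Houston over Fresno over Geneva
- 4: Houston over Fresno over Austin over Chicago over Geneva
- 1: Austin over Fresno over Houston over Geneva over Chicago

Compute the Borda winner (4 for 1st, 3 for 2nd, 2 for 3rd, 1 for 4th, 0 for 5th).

Fresno: 5×1 + 3×1 + 4×3 + 1×3 = 23
Geneva: 5×2 + 3×0 + 4×0 + 1×1 = 11
Austin: 5×4 + 3×4 + 4×2 + 1×4 = 44
Houston: 5×0 + 3×2 + 4×4 + 1×2 = 24
Chicago: 5×3 + 3×3 + 4×1 + 1×0 = 28

Austin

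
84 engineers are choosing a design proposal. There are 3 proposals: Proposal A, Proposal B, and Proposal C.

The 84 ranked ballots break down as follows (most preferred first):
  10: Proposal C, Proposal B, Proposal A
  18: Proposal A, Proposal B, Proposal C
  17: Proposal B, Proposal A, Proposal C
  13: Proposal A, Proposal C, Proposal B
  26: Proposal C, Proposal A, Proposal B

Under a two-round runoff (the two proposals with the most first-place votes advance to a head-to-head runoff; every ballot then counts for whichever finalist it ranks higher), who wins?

Proposal A

Round 1 first-place votes: Proposal A 31, Proposal B 17, Proposal C 36. Proposal C and Proposal A advance.
Runoff: Proposal C is ranked above Proposal A on 36 ballots, Proposal A above Proposal C on 48.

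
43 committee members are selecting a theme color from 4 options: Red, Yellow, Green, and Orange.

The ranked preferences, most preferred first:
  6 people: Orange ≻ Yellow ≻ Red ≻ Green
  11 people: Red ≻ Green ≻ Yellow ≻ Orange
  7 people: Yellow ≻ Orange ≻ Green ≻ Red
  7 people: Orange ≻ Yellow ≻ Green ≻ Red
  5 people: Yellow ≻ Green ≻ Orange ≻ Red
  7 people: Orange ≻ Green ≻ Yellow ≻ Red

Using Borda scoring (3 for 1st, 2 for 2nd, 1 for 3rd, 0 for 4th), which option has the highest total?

Red: 6×1 + 11×3 + 7×0 + 7×0 + 5×0 + 7×0 = 39
Yellow: 6×2 + 11×1 + 7×3 + 7×2 + 5×3 + 7×1 = 80
Green: 6×0 + 11×2 + 7×1 + 7×1 + 5×2 + 7×2 = 60
Orange: 6×3 + 11×0 + 7×2 + 7×3 + 5×1 + 7×3 = 79

Yellow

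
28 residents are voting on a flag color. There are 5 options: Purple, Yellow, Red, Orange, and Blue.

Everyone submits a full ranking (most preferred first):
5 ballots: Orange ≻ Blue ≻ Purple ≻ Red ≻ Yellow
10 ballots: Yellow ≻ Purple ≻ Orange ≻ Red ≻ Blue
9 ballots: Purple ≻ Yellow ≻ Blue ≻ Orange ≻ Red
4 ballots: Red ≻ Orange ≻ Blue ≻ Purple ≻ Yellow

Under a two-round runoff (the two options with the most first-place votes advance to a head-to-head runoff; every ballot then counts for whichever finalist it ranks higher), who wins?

Round 1 first-place votes: Purple 9, Yellow 10, Red 4, Orange 5, Blue 0. Yellow and Purple advance.
Runoff: Yellow is ranked above Purple on 10 ballots, Purple above Yellow on 18.

Purple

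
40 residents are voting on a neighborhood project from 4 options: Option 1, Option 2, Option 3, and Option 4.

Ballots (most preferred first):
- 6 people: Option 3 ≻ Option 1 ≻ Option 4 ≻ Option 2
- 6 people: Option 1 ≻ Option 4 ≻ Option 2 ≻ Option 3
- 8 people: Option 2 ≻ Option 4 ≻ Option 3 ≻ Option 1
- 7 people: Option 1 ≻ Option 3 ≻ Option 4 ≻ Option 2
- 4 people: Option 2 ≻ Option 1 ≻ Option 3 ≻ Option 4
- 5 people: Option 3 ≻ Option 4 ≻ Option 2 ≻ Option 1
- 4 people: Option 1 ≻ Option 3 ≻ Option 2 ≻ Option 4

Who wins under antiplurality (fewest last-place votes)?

Option 3

Last-place votes: Option 1 13, Option 2 13, Option 3 6, Option 4 8.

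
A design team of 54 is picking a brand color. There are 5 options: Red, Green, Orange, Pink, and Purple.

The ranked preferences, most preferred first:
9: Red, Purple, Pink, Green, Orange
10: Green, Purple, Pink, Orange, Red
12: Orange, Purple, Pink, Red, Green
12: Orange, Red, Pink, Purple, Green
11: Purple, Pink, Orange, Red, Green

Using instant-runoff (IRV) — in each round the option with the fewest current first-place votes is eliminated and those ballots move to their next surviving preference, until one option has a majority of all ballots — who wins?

Purple

Round 1: Red 9, Green 10, Orange 24, Pink 0, Purple 11. Pink eliminated.
Round 2: Red 9, Green 10, Orange 24, Purple 11. Red eliminated.
Round 3: Green 10, Orange 24, Purple 20. Green eliminated.
Round 4: Orange 24, Purple 30. Purple has a majority (≥28).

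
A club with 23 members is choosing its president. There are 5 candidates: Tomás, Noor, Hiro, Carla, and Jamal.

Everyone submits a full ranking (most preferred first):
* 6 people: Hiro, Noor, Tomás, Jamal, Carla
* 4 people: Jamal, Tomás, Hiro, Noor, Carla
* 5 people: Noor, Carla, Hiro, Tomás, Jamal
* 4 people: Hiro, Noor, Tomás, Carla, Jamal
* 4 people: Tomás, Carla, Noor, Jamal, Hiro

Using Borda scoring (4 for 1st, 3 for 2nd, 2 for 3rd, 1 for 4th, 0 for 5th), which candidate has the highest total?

Noor

Tomás: 6×2 + 4×3 + 5×1 + 4×2 + 4×4 = 53
Noor: 6×3 + 4×1 + 5×4 + 4×3 + 4×2 = 62
Hiro: 6×4 + 4×2 + 5×2 + 4×4 + 4×0 = 58
Carla: 6×0 + 4×0 + 5×3 + 4×1 + 4×3 = 31
Jamal: 6×1 + 4×4 + 5×0 + 4×0 + 4×1 = 26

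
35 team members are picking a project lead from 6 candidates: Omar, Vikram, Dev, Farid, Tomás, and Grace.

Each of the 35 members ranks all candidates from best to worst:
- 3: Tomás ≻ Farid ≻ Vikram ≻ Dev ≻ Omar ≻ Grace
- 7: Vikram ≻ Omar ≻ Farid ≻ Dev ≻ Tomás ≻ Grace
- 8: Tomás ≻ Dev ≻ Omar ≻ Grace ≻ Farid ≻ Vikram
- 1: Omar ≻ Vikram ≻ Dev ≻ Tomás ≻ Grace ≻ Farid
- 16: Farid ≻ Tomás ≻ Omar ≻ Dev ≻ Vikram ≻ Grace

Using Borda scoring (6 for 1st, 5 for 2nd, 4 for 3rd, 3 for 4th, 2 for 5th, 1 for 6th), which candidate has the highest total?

Omar: 3×2 + 7×5 + 8×4 + 1×6 + 16×4 = 143
Vikram: 3×4 + 7×6 + 8×1 + 1×5 + 16×2 = 99
Dev: 3×3 + 7×3 + 8×5 + 1×4 + 16×3 = 122
Farid: 3×5 + 7×4 + 8×2 + 1×1 + 16×6 = 156
Tomás: 3×6 + 7×2 + 8×6 + 1×3 + 16×5 = 163
Grace: 3×1 + 7×1 + 8×3 + 1×2 + 16×1 = 52

Tomás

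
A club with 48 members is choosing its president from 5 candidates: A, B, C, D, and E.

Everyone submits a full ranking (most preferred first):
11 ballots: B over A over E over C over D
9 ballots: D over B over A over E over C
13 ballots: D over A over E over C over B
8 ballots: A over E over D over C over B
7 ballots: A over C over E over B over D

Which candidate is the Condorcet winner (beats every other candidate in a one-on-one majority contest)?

A vs B: 28–20
A vs C: 48–0
A vs D: 26–22
A vs E: 48–0
A beats every other candidate.

A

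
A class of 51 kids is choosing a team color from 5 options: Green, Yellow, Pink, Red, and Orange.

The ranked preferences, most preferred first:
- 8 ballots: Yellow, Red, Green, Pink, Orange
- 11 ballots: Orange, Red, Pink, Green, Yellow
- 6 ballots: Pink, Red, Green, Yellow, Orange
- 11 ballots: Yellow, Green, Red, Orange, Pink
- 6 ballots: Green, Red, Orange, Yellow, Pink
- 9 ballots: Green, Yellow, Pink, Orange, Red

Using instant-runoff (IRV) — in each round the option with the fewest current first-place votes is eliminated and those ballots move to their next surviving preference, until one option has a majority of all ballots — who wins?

Round 1: Green 15, Yellow 19, Pink 6, Red 0, Orange 11. Red eliminated.
Round 2: Green 15, Yellow 19, Pink 6, Orange 11. Pink eliminated.
Round 3: Green 21, Yellow 19, Orange 11. Orange eliminated.
Round 4: Green 32, Yellow 19. Green has a majority (≥26).

Green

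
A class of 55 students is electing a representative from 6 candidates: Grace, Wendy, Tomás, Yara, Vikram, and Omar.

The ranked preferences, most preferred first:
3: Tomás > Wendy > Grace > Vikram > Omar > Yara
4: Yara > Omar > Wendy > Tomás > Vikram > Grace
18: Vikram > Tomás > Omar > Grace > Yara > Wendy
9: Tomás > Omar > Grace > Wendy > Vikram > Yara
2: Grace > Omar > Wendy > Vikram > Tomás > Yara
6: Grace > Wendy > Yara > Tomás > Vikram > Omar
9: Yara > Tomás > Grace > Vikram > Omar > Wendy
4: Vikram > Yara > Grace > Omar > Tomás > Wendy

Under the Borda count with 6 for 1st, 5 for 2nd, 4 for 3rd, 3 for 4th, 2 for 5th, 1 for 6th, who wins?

Tomás

Grace: 3×4 + 4×1 + 18×3 + 9×4 + 2×6 + 6×6 + 9×4 + 4×4 = 206
Wendy: 3×5 + 4×4 + 18×1 + 9×3 + 2×4 + 6×5 + 9×1 + 4×1 = 127
Tomás: 3×6 + 4×3 + 18×5 + 9×6 + 2×2 + 6×3 + 9×5 + 4×2 = 249
Yara: 3×1 + 4×6 + 18×2 + 9×1 + 2×1 + 6×4 + 9×6 + 4×5 = 172
Vikram: 3×3 + 4×2 + 18×6 + 9×2 + 2×3 + 6×2 + 9×3 + 4×6 = 212
Omar: 3×2 + 4×5 + 18×4 + 9×5 + 2×5 + 6×1 + 9×2 + 4×3 = 189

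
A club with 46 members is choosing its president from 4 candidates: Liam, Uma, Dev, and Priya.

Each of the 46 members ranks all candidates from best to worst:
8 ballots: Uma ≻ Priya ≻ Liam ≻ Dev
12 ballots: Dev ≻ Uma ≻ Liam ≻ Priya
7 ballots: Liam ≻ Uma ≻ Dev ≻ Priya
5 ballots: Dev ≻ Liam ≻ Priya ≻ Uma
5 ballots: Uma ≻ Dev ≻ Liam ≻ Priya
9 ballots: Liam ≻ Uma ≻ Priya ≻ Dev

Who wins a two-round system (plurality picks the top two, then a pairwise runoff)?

Liam

Round 1 first-place votes: Liam 16, Uma 13, Dev 17, Priya 0. Dev and Liam advance.
Runoff: Dev is ranked above Liam on 22 ballots, Liam above Dev on 24.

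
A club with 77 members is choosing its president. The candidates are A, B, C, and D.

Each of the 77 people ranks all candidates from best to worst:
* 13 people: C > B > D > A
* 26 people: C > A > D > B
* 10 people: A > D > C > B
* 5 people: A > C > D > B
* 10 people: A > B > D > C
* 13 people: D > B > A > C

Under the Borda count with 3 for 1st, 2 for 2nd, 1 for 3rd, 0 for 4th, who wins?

A: 13×0 + 26×2 + 10×3 + 5×3 + 10×3 + 13×1 = 140
B: 13×2 + 26×0 + 10×0 + 5×0 + 10×2 + 13×2 = 72
C: 13×3 + 26×3 + 10×1 + 5×2 + 10×0 + 13×0 = 137
D: 13×1 + 26×1 + 10×2 + 5×1 + 10×1 + 13×3 = 113

A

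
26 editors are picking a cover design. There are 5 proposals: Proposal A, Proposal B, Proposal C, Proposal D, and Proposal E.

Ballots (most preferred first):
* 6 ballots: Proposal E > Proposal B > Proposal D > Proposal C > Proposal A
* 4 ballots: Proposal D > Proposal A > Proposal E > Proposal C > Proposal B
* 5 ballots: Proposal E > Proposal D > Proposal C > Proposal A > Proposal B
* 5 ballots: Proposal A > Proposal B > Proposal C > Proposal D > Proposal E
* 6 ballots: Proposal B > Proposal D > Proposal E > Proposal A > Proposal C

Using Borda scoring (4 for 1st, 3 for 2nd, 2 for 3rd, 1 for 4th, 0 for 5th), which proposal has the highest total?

Proposal D

Proposal A: 6×0 + 4×3 + 5×1 + 5×4 + 6×1 = 43
Proposal B: 6×3 + 4×0 + 5×0 + 5×3 + 6×4 = 57
Proposal C: 6×1 + 4×1 + 5×2 + 5×2 + 6×0 = 30
Proposal D: 6×2 + 4×4 + 5×3 + 5×1 + 6×3 = 66
Proposal E: 6×4 + 4×2 + 5×4 + 5×0 + 6×2 = 64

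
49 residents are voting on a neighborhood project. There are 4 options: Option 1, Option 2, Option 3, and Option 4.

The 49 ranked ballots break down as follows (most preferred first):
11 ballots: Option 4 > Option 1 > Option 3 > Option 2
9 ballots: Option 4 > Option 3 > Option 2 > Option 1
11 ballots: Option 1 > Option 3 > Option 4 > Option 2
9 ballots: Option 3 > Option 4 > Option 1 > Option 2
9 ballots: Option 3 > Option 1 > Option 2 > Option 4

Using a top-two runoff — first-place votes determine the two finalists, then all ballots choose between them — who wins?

Round 1 first-place votes: Option 1 11, Option 2 0, Option 3 18, Option 4 20. Option 4 and Option 3 advance.
Runoff: Option 4 is ranked above Option 3 on 20 ballots, Option 3 above Option 4 on 29.

Option 3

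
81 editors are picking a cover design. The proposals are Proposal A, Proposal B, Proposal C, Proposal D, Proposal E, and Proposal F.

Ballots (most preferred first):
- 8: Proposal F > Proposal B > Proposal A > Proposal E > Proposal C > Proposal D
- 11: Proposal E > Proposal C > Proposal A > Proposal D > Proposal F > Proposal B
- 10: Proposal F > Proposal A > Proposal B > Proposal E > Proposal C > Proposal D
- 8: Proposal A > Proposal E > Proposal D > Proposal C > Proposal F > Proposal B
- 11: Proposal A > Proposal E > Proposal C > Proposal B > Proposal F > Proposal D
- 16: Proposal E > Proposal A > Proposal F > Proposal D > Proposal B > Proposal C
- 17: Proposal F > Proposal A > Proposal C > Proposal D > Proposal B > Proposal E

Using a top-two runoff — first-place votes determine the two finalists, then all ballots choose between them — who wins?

Round 1 first-place votes: Proposal A 19, Proposal B 0, Proposal C 0, Proposal D 0, Proposal E 27, Proposal F 35. Proposal F and Proposal E advance.
Runoff: Proposal F is ranked above Proposal E on 35 ballots, Proposal E above Proposal F on 46.

Proposal E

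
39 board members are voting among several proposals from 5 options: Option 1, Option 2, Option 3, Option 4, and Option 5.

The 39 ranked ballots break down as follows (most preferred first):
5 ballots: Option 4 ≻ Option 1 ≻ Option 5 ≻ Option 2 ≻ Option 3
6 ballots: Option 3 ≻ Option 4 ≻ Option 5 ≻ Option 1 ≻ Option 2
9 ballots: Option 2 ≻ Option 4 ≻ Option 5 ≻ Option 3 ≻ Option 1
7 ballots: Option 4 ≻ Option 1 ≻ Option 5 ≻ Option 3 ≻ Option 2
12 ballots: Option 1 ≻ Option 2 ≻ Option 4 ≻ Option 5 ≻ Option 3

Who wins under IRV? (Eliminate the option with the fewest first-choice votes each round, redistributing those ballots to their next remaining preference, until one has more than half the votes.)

Round 1: Option 1 12, Option 2 9, Option 3 6, Option 4 12, Option 5 0. Option 5 eliminated.
Round 2: Option 1 12, Option 2 9, Option 3 6, Option 4 12. Option 3 eliminated.
Round 3: Option 1 12, Option 2 9, Option 4 18. Option 2 eliminated.
Round 4: Option 1 12, Option 4 27. Option 4 has a majority (≥20).

Option 4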